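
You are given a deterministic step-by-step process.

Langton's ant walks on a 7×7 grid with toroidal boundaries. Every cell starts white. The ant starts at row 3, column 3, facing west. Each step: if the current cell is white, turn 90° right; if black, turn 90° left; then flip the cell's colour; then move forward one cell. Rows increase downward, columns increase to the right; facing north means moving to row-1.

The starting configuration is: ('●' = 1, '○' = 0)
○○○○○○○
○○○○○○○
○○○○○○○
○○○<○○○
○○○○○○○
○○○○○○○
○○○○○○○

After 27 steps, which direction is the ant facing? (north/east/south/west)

south

gen 0: ○○○○○○○
○○○○○○○
○○○○○○○
○○○<○○○
○○○○○○○
○○○○○○○
○○○○○○○
gen 1: ○○○○○○○
○○○○○○○
○○○^○○○
○○○●○○○
○○○○○○○
○○○○○○○
○○○○○○○
gen 2: ○○○○○○○
○○○○○○○
○○○●>○○
○○○●○○○
○○○○○○○
○○○○○○○
○○○○○○○
gen 3: ○○○○○○○
○○○○○○○
○○○●●○○
○○○●v○○
○○○○○○○
○○○○○○○
○○○○○○○
gen 4: ○○○○○○○
○○○○○○○
○○○●●○○
○○○<●○○
○○○○○○○
○○○○○○○
○○○○○○○
gen 5: ○○○○○○○
○○○○○○○
○○○●●○○
○○○○●○○
○○○v○○○
○○○○○○○
○○○○○○○
gen 6: ○○○○○○○
○○○○○○○
○○○●●○○
○○○○●○○
○○<●○○○
○○○○○○○
○○○○○○○
gen 7: ○○○○○○○
○○○○○○○
○○○●●○○
○○^○●○○
○○●●○○○
○○○○○○○
○○○○○○○
gen 8: ○○○○○○○
○○○○○○○
○○○●●○○
○○●>●○○
○○●●○○○
○○○○○○○
○○○○○○○
gen 9: ○○○○○○○
○○○○○○○
○○○●●○○
○○●●●○○
○○●v○○○
○○○○○○○
○○○○○○○
gen 10: ○○○○○○○
○○○○○○○
○○○●●○○
○○●●●○○
○○●○>○○
○○○○○○○
○○○○○○○
gen 11: ○○○○○○○
○○○○○○○
○○○●●○○
○○●●●○○
○○●○●○○
○○○○v○○
○○○○○○○
gen 12: ○○○○○○○
○○○○○○○
○○○●●○○
○○●●●○○
○○●○●○○
○○○<●○○
○○○○○○○
gen 13: ○○○○○○○
○○○○○○○
○○○●●○○
○○●●●○○
○○●^●○○
○○○●●○○
○○○○○○○
gen 14: ○○○○○○○
○○○○○○○
○○○●●○○
○○●●●○○
○○●●>○○
○○○●●○○
○○○○○○○
gen 15: ○○○○○○○
○○○○○○○
○○○●●○○
○○●●^○○
○○●●○○○
○○○●●○○
○○○○○○○
gen 16: ○○○○○○○
○○○○○○○
○○○●●○○
○○●<○○○
○○●●○○○
○○○●●○○
○○○○○○○
gen 17: ○○○○○○○
○○○○○○○
○○○●●○○
○○●○○○○
○○●v○○○
○○○●●○○
○○○○○○○
gen 18: ○○○○○○○
○○○○○○○
○○○●●○○
○○●○○○○
○○●○>○○
○○○●●○○
○○○○○○○
gen 19: ○○○○○○○
○○○○○○○
○○○●●○○
○○●○○○○
○○●○●○○
○○○●v○○
○○○○○○○
gen 20: ○○○○○○○
○○○○○○○
○○○●●○○
○○●○○○○
○○●○●○○
○○○●○>○
○○○○○○○
gen 21: ○○○○○○○
○○○○○○○
○○○●●○○
○○●○○○○
○○●○●○○
○○○●○●○
○○○○○v○
gen 22: ○○○○○○○
○○○○○○○
○○○●●○○
○○●○○○○
○○●○●○○
○○○●○●○
○○○○<●○
gen 23: ○○○○○○○
○○○○○○○
○○○●●○○
○○●○○○○
○○●○●○○
○○○●^●○
○○○○●●○
gen 24: ○○○○○○○
○○○○○○○
○○○●●○○
○○●○○○○
○○●○●○○
○○○●●>○
○○○○●●○
gen 25: ○○○○○○○
○○○○○○○
○○○●●○○
○○●○○○○
○○●○●^○
○○○●●○○
○○○○●●○
gen 26: ○○○○○○○
○○○○○○○
○○○●●○○
○○●○○○○
○○●○●●>
○○○●●○○
○○○○●●○
gen 27: ○○○○○○○
○○○○○○○
○○○●●○○
○○●○○○○
○○●○●●●
○○○●●○v
○○○○●●○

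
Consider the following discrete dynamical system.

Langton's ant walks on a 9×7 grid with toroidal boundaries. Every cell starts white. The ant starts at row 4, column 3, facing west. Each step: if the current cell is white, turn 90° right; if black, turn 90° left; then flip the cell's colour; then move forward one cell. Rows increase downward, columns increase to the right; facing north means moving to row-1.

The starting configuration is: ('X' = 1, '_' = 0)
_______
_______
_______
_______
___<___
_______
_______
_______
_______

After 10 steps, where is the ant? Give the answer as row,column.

t=0: _______
_______
_______
_______
___<___
_______
_______
_______
_______
t=1: _______
_______
_______
___^___
___X___
_______
_______
_______
_______
t=2: _______
_______
_______
___X>__
___X___
_______
_______
_______
_______
t=3: _______
_______
_______
___XX__
___Xv__
_______
_______
_______
_______
t=4: _______
_______
_______
___XX__
___<X__
_______
_______
_______
_______
t=5: _______
_______
_______
___XX__
____X__
___v___
_______
_______
_______
t=6: _______
_______
_______
___XX__
____X__
__<X___
_______
_______
_______
t=7: _______
_______
_______
___XX__
__^_X__
__XX___
_______
_______
_______
t=8: _______
_______
_______
___XX__
__X>X__
__XX___
_______
_______
_______
t=9: _______
_______
_______
___XX__
__XXX__
__Xv___
_______
_______
_______
t=10: _______
_______
_______
___XX__
__XXX__
__X_>__
_______
_______
_______

5,4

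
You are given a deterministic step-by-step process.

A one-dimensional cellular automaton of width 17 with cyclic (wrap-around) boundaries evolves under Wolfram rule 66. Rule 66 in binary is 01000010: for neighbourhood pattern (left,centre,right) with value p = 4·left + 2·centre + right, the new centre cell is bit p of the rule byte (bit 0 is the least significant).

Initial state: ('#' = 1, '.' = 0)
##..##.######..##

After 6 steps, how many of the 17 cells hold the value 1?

2

step 0: ##..##.######..##
step 1: .#.#.#......#.#..
step 2: #..........#.....
step 3: ..........#.....#
step 4: .........#.....#.
step 5: ........#.....#..
step 6: .......#.....#...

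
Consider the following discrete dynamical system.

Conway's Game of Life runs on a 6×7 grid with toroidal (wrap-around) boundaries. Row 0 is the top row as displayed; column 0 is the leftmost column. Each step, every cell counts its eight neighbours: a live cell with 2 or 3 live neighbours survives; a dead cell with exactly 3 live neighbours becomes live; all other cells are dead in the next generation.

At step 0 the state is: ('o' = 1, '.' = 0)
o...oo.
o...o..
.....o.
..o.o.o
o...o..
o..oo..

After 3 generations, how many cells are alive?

0) o...oo.
o...o..
.....o.
..o.o.o
o...o..
o..oo..
1) oo...o.
....o..
...oooo
...oo.o
oo..o.o
oo.o...
2) ooo.o.o
o..o...
......o
..o....
.o..o.o
....oo.
3) ooo.o.o
..oo.o.
.......
o....o.
...oo..
..o.o..

14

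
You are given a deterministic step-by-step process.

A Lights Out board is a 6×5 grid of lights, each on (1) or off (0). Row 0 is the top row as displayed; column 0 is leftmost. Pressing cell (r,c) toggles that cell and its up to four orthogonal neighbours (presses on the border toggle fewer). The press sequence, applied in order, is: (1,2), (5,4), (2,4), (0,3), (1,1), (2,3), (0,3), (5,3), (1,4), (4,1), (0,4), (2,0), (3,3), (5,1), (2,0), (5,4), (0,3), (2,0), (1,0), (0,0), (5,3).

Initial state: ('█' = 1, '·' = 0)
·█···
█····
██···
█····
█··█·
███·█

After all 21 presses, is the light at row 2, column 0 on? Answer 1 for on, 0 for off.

1

step 0: ·█···
█····
██···
█····
█··█·
███·█
step 1: ·██··
████·
███··
█····
█··█·
███·█
step 2: ·██··
████·
███··
█····
█··██
████·
step 3: ·██··
█████
█████
█···█
█··██
████·
step 4: ·█·██
███·█
█████
█···█
█··██
████·
step 5: ···██
····█
█·███
█···█
█··██
████·
step 6: ···██
···██
█····
█··██
█··██
████·
step 7: ··█··
····█
█····
█··██
█··██
████·
step 8: ··█··
····█
█····
█··██
█···█
██··█
step 9: ··█·█
···█·
█···█
█··██
█···█
██··█
step 10: ··█·█
···█·
█···█
██·██
·██·█
█···█
step 11: ··██·
···██
█···█
██·██
·██·█
█···█
step 12: ··██·
█··██
·█··█
·█·██
·██·█
█···█
step 13: ··██·
█··██
·█·██
·██··
·████
█···█
step 14: ··██·
█··██
·█·██
·██··
··███
·██·█
step 15: ··██·
···██
█··██
███··
··███
·██·█
step 16: ··██·
···██
█··██
███··
··██·
·███·
step 17: ····█
····█
█··██
███··
··██·
·███·
step 18: ····█
█···█
·█·██
·██··
··██·
·███·
step 19: █···█
·█··█
██·██
·██··
··██·
·███·
step 20: ·█··█
██··█
██·██
·██··
··██·
·███·
step 21: ·█··█
██··█
██·██
·██··
··█··
·█··█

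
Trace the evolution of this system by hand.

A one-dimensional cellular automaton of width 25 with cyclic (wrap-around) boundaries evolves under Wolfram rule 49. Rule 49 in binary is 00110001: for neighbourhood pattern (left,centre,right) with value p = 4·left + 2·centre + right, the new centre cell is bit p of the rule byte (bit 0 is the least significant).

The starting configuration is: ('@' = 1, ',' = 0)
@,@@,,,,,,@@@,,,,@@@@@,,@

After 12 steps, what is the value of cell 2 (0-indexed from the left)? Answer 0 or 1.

0

[0] @,@@,,,,,,@@@,,,,@@@@@,,@
[1] ,@,,@@@@@,,,,@@@,,,,,,@,,
[2] ,,@,,,,,,@@@,,,,@@@@@,,@@
[3] @,,@@@@@,,,,@@@,,,,,,@,,,
[4] ,@,,,,,,@@@,,,,@@@@@,,@@,
[5] ,,@@@@@,,,,@@@,,,,,,@,,,@
[6] @,,,,,,@@@,,,,@@@@@,,@@,,
[7] ,@@@@@,,,,@@@,,,,,,@,,,@,
[8] ,,,,,,@@@,,,,@@@@@,,@@,,@
[9] @@@@@,,,,@@@,,,,,,@,,,@,,
[10] ,,,,,@@@,,,,@@@@@,,@@,,@,
[11] @@@@,,,,@@@,,,,,,@,,,@,,@
[12] ,,,,@@@,,,,@@@@@,,@@,,@,,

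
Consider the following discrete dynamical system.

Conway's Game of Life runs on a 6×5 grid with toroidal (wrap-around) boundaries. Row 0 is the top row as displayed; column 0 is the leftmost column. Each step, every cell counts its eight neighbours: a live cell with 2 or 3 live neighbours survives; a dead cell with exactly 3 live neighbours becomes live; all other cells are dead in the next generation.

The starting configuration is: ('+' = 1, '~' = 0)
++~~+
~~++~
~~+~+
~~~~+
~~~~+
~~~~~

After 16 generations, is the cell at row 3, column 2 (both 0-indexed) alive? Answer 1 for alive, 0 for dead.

k=0  ++~~+
~~++~
~~+~+
~~~~+
~~~~+
~~~~~
k=1  +++++
~~+~~
~~+~+
+~~~+
~~~~~
~~~~+
k=2  +++~+
~~~~~
++~~+
+~~++
+~~~+
~++~+
k=3  ~~+~+
~~++~
~+~+~
~~~+~
~~+~~
~~+~~
k=4  ~++~~
~+~~+
~~~++
~~~+~
~~++~
~++~~
k=5  ~~~+~
~+~~+
+~+++
~~~~~
~+~+~
~~~~~
k=6  ~~~~~
~+~~~
+++++
++~~~
~~~~~
~~+~~
k=7  ~~~~~
~+~++
~~~++
~~~+~
~+~~~
~~~~~
k=8  ~~~~~
+~+++
+~~~~
~~+++
~~~~~
~~~~~
k=9  ~~~++
++~++
+~~~~
~~~++
~~~+~
~~~~~
k=10  ~~++~
~+++~
~++~~
~~~++
~~~++
~~~++
k=11  ~+~~~
~~~~~
++~~+
+~~~+
+~+~~
~~~~~
k=12  ~~~~~
~+~~~
~+~~+
~~~+~
++~~+
~+~~~
k=13  ~~~~~
+~~~~
+~+~~
~+++~
+++~+
~+~~~
k=14  ~~~~~
~+~~~
+~+++
~~~~~
~~~~+
~++~~
k=15  ~++~~
+++++
+++++
+~~~~
~~~~~
~~~~~
k=16  ~~~~+
~~~~~
~~~~~
+~++~
~~~~~
~~~~~

1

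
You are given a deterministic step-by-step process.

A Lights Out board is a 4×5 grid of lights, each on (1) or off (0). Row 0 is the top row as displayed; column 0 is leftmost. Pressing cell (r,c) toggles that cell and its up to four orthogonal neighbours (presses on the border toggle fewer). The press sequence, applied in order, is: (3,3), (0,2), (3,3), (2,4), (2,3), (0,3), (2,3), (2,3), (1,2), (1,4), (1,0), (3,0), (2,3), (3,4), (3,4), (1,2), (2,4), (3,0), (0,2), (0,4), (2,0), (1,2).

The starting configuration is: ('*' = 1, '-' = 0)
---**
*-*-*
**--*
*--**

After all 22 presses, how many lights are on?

step 0: ---**
*-*-*
**--*
*--**
step 1: ---**
*-*-*
**-**
*-*--
step 2: -**-*
*---*
**-**
*-*--
step 3: -**-*
*---*
**--*
*--**
step 4: -**-*
*----
**-*-
*--*-
step 5: -**-*
*--*-
***-*
*----
step 6: -*-*-
*----
***-*
*----
step 7: -*-*-
*--*-
**-*-
*--*-
step 8: -*-*-
*----
***-*
*----
step 9: -***-
****-
**--*
*----
step 10: -****
***-*
**---
*----
step 11: *****
--*-*
-*---
*----
step 12: *****
--*-*
**---
-*---
step 13: *****
--***
*****
-*-*-
step 14: *****
--***
****-
-*--*
step 15: *****
--***
*****
-*-*-
step 16: **-**
-*--*
**-**
-*-*-
step 17: **-**
-*---
**---
-*-**
step 18: **-**
-*---
-*---
*--**
step 19: *-*-*
-**--
-*---
*--**
step 20: *-**-
-**-*
-*---
*--**
step 21: *-**-
***-*
*----
---**
step 22: *--*-
*--**
*-*--
---**

9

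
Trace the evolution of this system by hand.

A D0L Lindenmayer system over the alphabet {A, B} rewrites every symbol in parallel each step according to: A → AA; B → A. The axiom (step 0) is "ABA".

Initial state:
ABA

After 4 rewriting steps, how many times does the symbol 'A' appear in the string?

40

[0] ABA
[1] AAAAA
[2] AAAAAAAAAA
[3] AAAAAAAAAAAAAAAAAAAA
[4] AAAAAAAAAAAAAAAAAAAAAAAAAAAAAAAAAAAAAAAA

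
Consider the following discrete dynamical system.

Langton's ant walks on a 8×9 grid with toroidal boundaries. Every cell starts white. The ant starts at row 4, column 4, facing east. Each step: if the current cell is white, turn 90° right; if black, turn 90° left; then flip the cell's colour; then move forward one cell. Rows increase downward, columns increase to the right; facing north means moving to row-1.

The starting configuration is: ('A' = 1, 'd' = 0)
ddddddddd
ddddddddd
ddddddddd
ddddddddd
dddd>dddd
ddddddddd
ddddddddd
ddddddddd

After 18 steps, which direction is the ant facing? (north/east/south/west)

west

k=0  ddddddddd
ddddddddd
ddddddddd
ddddddddd
dddd>dddd
ddddddddd
ddddddddd
ddddddddd
k=1  ddddddddd
ddddddddd
ddddddddd
ddddddddd
ddddAdddd
ddddvdddd
ddddddddd
ddddddddd
k=2  ddddddddd
ddddddddd
ddddddddd
ddddddddd
ddddAdddd
ddd<Adddd
ddddddddd
ddddddddd
k=3  ddddddddd
ddddddddd
ddddddddd
ddddddddd
ddd^Adddd
dddAAdddd
ddddddddd
ddddddddd
k=4  ddddddddd
ddddddddd
ddddddddd
ddddddddd
dddA>dddd
dddAAdddd
ddddddddd
ddddddddd
k=5  ddddddddd
ddddddddd
ddddddddd
dddd^dddd
dddAddddd
dddAAdddd
ddddddddd
ddddddddd
k=6  ddddddddd
ddddddddd
ddddddddd
ddddA>ddd
dddAddddd
dddAAdddd
ddddddddd
ddddddddd
k=7  ddddddddd
ddddddddd
ddddddddd
ddddAAddd
dddAdvddd
dddAAdddd
ddddddddd
ddddddddd
k=8  ddddddddd
ddddddddd
ddddddddd
ddddAAddd
dddA<Addd
dddAAdddd
ddddddddd
ddddddddd
k=9  ddddddddd
ddddddddd
ddddddddd
dddd^Addd
dddAAAddd
dddAAdddd
ddddddddd
ddddddddd
k=10  ddddddddd
ddddddddd
ddddddddd
ddd<dAddd
dddAAAddd
dddAAdddd
ddddddddd
ddddddddd
k=11  ddddddddd
ddddddddd
ddd^ddddd
dddAdAddd
dddAAAddd
dddAAdddd
ddddddddd
ddddddddd
k=12  ddddddddd
ddddddddd
dddA>dddd
dddAdAddd
dddAAAddd
dddAAdddd
ddddddddd
ddddddddd
k=13  ddddddddd
ddddddddd
dddAAdddd
dddAvAddd
dddAAAddd
dddAAdddd
ddddddddd
ddddddddd
k=14  ddddddddd
ddddddddd
dddAAdddd
ddd<AAddd
dddAAAddd
dddAAdddd
ddddddddd
ddddddddd
k=15  ddddddddd
ddddddddd
dddAAdddd
ddddAAddd
dddvAAddd
dddAAdddd
ddddddddd
ddddddddd
k=16  ddddddddd
ddddddddd
dddAAdddd
ddddAAddd
dddd>Addd
dddAAdddd
ddddddddd
ddddddddd
k=17  ddddddddd
ddddddddd
dddAAdddd
dddd^Addd
dddddAddd
dddAAdddd
ddddddddd
ddddddddd
k=18  ddddddddd
ddddddddd
dddAAdddd
ddd<dAddd
dddddAddd
dddAAdddd
ddddddddd
ddddddddd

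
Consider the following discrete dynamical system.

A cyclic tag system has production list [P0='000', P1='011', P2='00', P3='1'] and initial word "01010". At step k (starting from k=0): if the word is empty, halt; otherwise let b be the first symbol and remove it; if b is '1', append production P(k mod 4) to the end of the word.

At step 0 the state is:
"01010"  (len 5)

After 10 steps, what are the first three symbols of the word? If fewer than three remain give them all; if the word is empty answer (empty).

t=0: "01010"  (len 5)
t=1: "1010"  (len 4)
t=2: "010011"  (len 6)
t=3: "10011"  (len 5)
t=4: "00111"  (len 5)
t=5: "0111"  (len 4)
t=6: "111"  (len 3)
t=7: "1100"  (len 4)
t=8: "1001"  (len 4)
t=9: "001000"  (len 6)
t=10: "01000"  (len 5)

010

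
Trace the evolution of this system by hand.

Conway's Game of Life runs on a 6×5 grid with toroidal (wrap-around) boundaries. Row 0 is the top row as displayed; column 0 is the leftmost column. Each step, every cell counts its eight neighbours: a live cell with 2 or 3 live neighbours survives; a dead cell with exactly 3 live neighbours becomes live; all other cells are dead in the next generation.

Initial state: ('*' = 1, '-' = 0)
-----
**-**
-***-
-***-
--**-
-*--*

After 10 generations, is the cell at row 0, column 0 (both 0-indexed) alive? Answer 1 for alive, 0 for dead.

1

0) -----
**-**
-***-
-***-
--**-
-*--*
1) -***-
**-**
-----
----*
*---*
--**-
2) -----
**-**
---*-
*---*
*---*
*----
3) -*---
*-***
-***-
*--*-
-*---
*---*
4) -**--
*---*
-----
*--**
-*---
**---
5) --*-*
**---
---*-
*---*
-**--
*----
6) ----*
*****
-*---
*****
-*--*
*-**-
7) -----
-****
-----
---**
-----
****-
8) -----
--**-
*----
-----
**---
-**--
9) -*-*-
-----
-----
**---
***--
***--
10) **---
-----
-----
*-*--
----*
---**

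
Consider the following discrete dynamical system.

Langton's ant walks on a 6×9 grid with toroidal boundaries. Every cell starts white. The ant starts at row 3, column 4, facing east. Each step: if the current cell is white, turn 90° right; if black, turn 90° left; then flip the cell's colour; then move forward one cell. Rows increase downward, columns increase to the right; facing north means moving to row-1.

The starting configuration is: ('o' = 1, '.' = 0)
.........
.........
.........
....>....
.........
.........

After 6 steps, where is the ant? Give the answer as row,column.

[0] .........
.........
.........
....>....
.........
.........
[1] .........
.........
.........
....o....
....v....
.........
[2] .........
.........
.........
....o....
...<o....
.........
[3] .........
.........
.........
...^o....
...oo....
.........
[4] .........
.........
.........
...o>....
...oo....
.........
[5] .........
.........
....^....
...o.....
...oo....
.........
[6] .........
.........
....o>...
...o.....
...oo....
.........

2,5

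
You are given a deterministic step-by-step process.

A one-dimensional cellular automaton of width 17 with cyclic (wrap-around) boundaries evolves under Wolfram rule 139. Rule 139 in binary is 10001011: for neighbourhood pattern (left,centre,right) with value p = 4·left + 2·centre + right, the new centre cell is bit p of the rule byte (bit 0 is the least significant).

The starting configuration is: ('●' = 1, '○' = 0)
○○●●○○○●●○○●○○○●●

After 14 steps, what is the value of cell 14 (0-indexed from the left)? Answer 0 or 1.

1

[0] ○○●●○○○●●○○●○○○●●
[1] ○●●○○●●●○○●○○●●●○
[2] ●●○○●●●○○●○○●●●○○
[3] ●○○●●●○○●○○●●●○○●
[4] ○○●●●○○●○○●●●○○●●
[5] ○●●●○○●○○●●●○○●●○
[6] ●●●○○●○○●●●○○●●○○
[7] ●●○○●○○●●●○○●●○○●
[8] ●○○●○○●●●○○●●○○●●
[9] ○○●○○●●●○○●●○○●●●
[10] ○●○○●●●○○●●○○●●●○
[11] ●○○●●●○○●●○○●●●○○
[12] ○○●●●○○●●○○●●●○○●
[13] ○●●●○○●●○○●●●○○●○
[14] ●●●○○●●○○●●●○○●○○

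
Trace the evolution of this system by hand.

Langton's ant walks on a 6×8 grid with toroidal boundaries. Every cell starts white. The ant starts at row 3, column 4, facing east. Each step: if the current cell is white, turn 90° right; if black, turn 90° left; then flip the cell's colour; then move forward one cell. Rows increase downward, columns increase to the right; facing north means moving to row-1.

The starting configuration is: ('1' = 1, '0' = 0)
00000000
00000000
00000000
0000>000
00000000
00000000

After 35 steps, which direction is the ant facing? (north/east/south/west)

south

step 0: 00000000
00000000
00000000
0000>000
00000000
00000000
step 1: 00000000
00000000
00000000
00001000
0000v000
00000000
step 2: 00000000
00000000
00000000
00001000
000<1000
00000000
step 3: 00000000
00000000
00000000
000^1000
00011000
00000000
step 4: 00000000
00000000
00000000
0001>000
00011000
00000000
step 5: 00000000
00000000
0000^000
00010000
00011000
00000000
step 6: 00000000
00000000
00001>00
00010000
00011000
00000000
step 7: 00000000
00000000
00001100
00010v00
00011000
00000000
step 8: 00000000
00000000
00001100
0001<100
00011000
00000000
step 9: 00000000
00000000
0000^100
00011100
00011000
00000000
step 10: 00000000
00000000
000<0100
00011100
00011000
00000000
step 11: 00000000
000^0000
00010100
00011100
00011000
00000000
step 12: 00000000
0001>000
00010100
00011100
00011000
00000000
step 13: 00000000
00011000
0001v100
00011100
00011000
00000000
step 14: 00000000
00011000
000<1100
00011100
00011000
00000000
step 15: 00000000
00011000
00001100
000v1100
00011000
00000000
step 16: 00000000
00011000
00001100
0000>100
00011000
00000000
step 17: 00000000
00011000
0000^100
00000100
00011000
00000000
step 18: 00000000
00011000
000<0100
00000100
00011000
00000000
step 19: 00000000
000^1000
00010100
00000100
00011000
00000000
step 20: 00000000
00<01000
00010100
00000100
00011000
00000000
step 21: 00^00000
00101000
00010100
00000100
00011000
00000000
step 22: 001>0000
00101000
00010100
00000100
00011000
00000000
step 23: 00110000
001v1000
00010100
00000100
00011000
00000000
step 24: 00110000
00<11000
00010100
00000100
00011000
00000000
step 25: 00110000
00011000
00v10100
00000100
00011000
00000000
step 26: 00110000
00011000
0<110100
00000100
00011000
00000000
step 27: 00110000
0^011000
01110100
00000100
00011000
00000000
step 28: 00110000
01>11000
01110100
00000100
00011000
00000000
step 29: 00110000
01111000
01v10100
00000100
00011000
00000000
step 30: 00110000
01111000
010>0100
00000100
00011000
00000000
step 31: 00110000
011^1000
01000100
00000100
00011000
00000000
step 32: 00110000
01<01000
01000100
00000100
00011000
00000000
step 33: 00110000
01001000
01v00100
00000100
00011000
00000000
step 34: 00110000
01001000
0<100100
00000100
00011000
00000000
step 35: 00110000
01001000
00100100
0v000100
00011000
00000000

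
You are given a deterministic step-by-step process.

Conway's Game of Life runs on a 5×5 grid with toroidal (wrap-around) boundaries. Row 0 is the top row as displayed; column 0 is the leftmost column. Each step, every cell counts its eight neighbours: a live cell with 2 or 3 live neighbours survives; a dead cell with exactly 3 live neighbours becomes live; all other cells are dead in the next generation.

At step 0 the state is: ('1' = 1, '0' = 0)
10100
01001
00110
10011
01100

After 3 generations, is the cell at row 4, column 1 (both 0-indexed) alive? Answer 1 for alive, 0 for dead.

[0] 10100
01001
00110
10011
01100
[1] 10110
11001
01100
10001
00100
[2] 10110
00001
00110
10110
10100
[3] 10110
01001
01100
00000
10000

0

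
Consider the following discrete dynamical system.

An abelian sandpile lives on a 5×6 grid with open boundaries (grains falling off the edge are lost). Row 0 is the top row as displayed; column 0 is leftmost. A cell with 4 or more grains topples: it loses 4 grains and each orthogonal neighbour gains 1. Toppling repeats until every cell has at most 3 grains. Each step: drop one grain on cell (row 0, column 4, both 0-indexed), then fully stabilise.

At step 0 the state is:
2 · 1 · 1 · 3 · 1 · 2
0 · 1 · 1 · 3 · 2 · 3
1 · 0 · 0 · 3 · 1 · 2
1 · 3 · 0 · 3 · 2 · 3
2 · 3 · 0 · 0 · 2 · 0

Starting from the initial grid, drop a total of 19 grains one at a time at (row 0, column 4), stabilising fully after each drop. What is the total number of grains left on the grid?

49

t=0: 2 · 1 · 1 · 3 · 1 · 2
0 · 1 · 1 · 3 · 2 · 3
1 · 0 · 0 · 3 · 1 · 2
1 · 3 · 0 · 3 · 2 · 3
2 · 3 · 0 · 0 · 2 · 0
t=1: 2 · 1 · 1 · 3 · 2 · 2
0 · 1 · 1 · 3 · 2 · 3
1 · 0 · 0 · 3 · 1 · 2
1 · 3 · 0 · 3 · 2 · 3
2 · 3 · 0 · 0 · 2 · 0
t=2: 2 · 1 · 1 · 3 · 3 · 2
0 · 1 · 1 · 3 · 2 · 3
1 · 0 · 0 · 3 · 1 · 2
1 · 3 · 0 · 3 · 2 · 3
2 · 3 · 0 · 0 · 2 · 0
t=3: 2 · 1 · 2 · 1 · 3 · 0
0 · 1 · 2 · 2 · 1 · 1
1 · 0 · 1 · 1 · 3 · 3
1 · 3 · 1 · 0 · 3 · 3
2 · 3 · 0 · 1 · 2 · 0
t=4: 2 · 1 · 2 · 2 · 0 · 1
0 · 1 · 2 · 2 · 2 · 1
1 · 0 · 1 · 1 · 3 · 3
1 · 3 · 1 · 0 · 3 · 3
2 · 3 · 0 · 1 · 2 · 0
t=5: 2 · 1 · 2 · 2 · 1 · 1
0 · 1 · 2 · 2 · 2 · 1
1 · 0 · 1 · 1 · 3 · 3
1 · 3 · 1 · 0 · 3 · 3
2 · 3 · 0 · 1 · 2 · 0
t=6: 2 · 1 · 2 · 2 · 2 · 1
0 · 1 · 2 · 2 · 2 · 1
1 · 0 · 1 · 1 · 3 · 3
1 · 3 · 1 · 0 · 3 · 3
2 · 3 · 0 · 1 · 2 · 0
t=7: 2 · 1 · 2 · 2 · 3 · 1
0 · 1 · 2 · 2 · 2 · 1
1 · 0 · 1 · 1 · 3 · 3
1 · 3 · 1 · 0 · 3 · 3
2 · 3 · 0 · 1 · 2 · 0
t=8: 2 · 1 · 2 · 3 · 0 · 2
0 · 1 · 2 · 2 · 3 · 1
1 · 0 · 1 · 1 · 3 · 3
1 · 3 · 1 · 0 · 3 · 3
2 · 3 · 0 · 1 · 2 · 0
t=9: 2 · 1 · 2 · 3 · 1 · 2
0 · 1 · 2 · 2 · 3 · 1
1 · 0 · 1 · 1 · 3 · 3
1 · 3 · 1 · 0 · 3 · 3
2 · 3 · 0 · 1 · 2 · 0
t=10: 2 · 1 · 2 · 3 · 2 · 2
0 · 1 · 2 · 2 · 3 · 1
1 · 0 · 1 · 1 · 3 · 3
1 · 3 · 1 · 0 · 3 · 3
2 · 3 · 0 · 1 · 2 · 0
t=11: 2 · 1 · 2 · 3 · 3 · 2
0 · 1 · 2 · 2 · 3 · 1
1 · 0 · 1 · 1 · 3 · 3
1 · 3 · 1 · 0 · 3 · 3
2 · 3 · 0 · 1 · 2 · 0
t=12: 2 · 1 · 3 · 1 · 2 · 3
0 · 1 · 3 · 0 · 2 · 3
1 · 0 · 1 · 3 · 2 · 1
1 · 3 · 1 · 1 · 1 · 1
2 · 3 · 0 · 1 · 3 · 1
t=13: 2 · 1 · 3 · 1 · 3 · 3
0 · 1 · 3 · 0 · 2 · 3
1 · 0 · 1 · 3 · 2 · 1
1 · 3 · 1 · 1 · 1 · 1
2 · 3 · 0 · 1 · 3 · 1
t=14: 2 · 1 · 3 · 2 · 2 · 1
0 · 1 · 3 · 1 · 0 · 1
1 · 0 · 1 · 3 · 3 · 2
1 · 3 · 1 · 1 · 1 · 1
2 · 3 · 0 · 1 · 3 · 1
t=15: 2 · 1 · 3 · 2 · 3 · 1
0 · 1 · 3 · 1 · 0 · 1
1 · 0 · 1 · 3 · 3 · 2
1 · 3 · 1 · 1 · 1 · 1
2 · 3 · 0 · 1 · 3 · 1
t=16: 2 · 1 · 3 · 3 · 0 · 2
0 · 1 · 3 · 1 · 1 · 1
1 · 0 · 1 · 3 · 3 · 2
1 · 3 · 1 · 1 · 1 · 1
2 · 3 · 0 · 1 · 3 · 1
t=17: 2 · 1 · 3 · 3 · 1 · 2
0 · 1 · 3 · 1 · 1 · 1
1 · 0 · 1 · 3 · 3 · 2
1 · 3 · 1 · 1 · 1 · 1
2 · 3 · 0 · 1 · 3 · 1
t=18: 2 · 1 · 3 · 3 · 2 · 2
0 · 1 · 3 · 1 · 1 · 1
1 · 0 · 1 · 3 · 3 · 2
1 · 3 · 1 · 1 · 1 · 1
2 · 3 · 0 · 1 · 3 · 1
t=19: 2 · 1 · 3 · 3 · 3 · 2
0 · 1 · 3 · 1 · 1 · 1
1 · 0 · 1 · 3 · 3 · 2
1 · 3 · 1 · 1 · 1 · 1
2 · 3 · 0 · 1 · 3 · 1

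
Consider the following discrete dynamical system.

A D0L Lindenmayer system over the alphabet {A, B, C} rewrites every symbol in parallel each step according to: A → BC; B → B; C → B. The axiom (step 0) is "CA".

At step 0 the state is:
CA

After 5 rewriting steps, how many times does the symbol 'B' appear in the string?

3

k=0  CA
k=1  BBC
k=2  BBB
k=3  BBB
k=4  BBB
k=5  BBB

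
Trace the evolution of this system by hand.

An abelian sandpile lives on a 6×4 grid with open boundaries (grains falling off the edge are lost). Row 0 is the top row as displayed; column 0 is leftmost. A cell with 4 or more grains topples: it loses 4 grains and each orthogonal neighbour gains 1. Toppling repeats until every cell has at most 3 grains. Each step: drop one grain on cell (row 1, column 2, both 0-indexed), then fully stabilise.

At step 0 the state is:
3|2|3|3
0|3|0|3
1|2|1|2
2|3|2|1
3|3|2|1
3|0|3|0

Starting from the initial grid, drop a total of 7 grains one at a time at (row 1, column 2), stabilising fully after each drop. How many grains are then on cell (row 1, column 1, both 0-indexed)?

2

k=0  3|2|3|3
0|3|0|3
1|2|1|2
2|3|2|1
3|3|2|1
3|0|3|0
k=1  3|2|3|3
0|3|1|3
1|2|1|2
2|3|2|1
3|3|2|1
3|0|3|0
k=2  3|2|3|3
0|3|2|3
1|2|1|2
2|3|2|1
3|3|2|1
3|0|3|0
k=3  3|2|3|3
0|3|3|3
1|2|1|2
2|3|2|1
3|3|2|1
3|0|3|0
k=4  0|1|2|1
2|1|3|1
1|3|2|3
2|3|2|1
3|3|2|1
3|0|3|0
k=5  0|1|3|1
2|2|0|2
1|3|3|3
2|3|2|1
3|3|2|1
3|0|3|0
k=6  0|1|3|1
2|2|1|2
1|3|3|3
2|3|2|1
3|3|2|1
3|0|3|0
k=7  0|1|3|1
2|2|2|2
1|3|3|3
2|3|2|1
3|3|2|1
3|0|3|0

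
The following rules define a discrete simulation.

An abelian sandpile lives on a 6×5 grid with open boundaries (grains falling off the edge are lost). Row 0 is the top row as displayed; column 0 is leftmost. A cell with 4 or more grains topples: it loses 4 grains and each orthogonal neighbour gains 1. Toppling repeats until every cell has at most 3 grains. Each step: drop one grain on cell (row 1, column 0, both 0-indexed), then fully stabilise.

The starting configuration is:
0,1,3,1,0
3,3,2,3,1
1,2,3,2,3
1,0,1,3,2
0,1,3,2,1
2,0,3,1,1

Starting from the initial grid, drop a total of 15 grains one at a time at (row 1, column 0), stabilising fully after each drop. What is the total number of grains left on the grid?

gen 0: 0,1,3,1,0
3,3,2,3,1
1,2,3,2,3
1,0,1,3,2
0,1,3,2,1
2,0,3,1,1
gen 1: 1,2,3,1,0
1,0,3,3,1
2,3,3,2,3
1,0,1,3,2
0,1,3,2,1
2,0,3,1,1
gen 2: 1,2,3,1,0
2,0,3,3,1
2,3,3,2,3
1,0,1,3,2
0,1,3,2,1
2,0,3,1,1
gen 3: 1,2,3,1,0
3,0,3,3,1
2,3,3,2,3
1,0,1,3,2
0,1,3,2,1
2,0,3,1,1
gen 4: 2,2,3,1,0
0,1,3,3,1
3,3,3,2,3
1,0,1,3,2
0,1,3,2,1
2,0,3,1,1
gen 5: 2,2,3,1,0
1,1,3,3,1
3,3,3,2,3
1,0,1,3,2
0,1,3,2,1
2,0,3,1,1
gen 6: 2,2,3,1,0
2,1,3,3,1
3,3,3,2,3
1,0,1,3,2
0,1,3,2,1
2,0,3,1,1
gen 7: 2,2,3,1,0
3,1,3,3,1
3,3,3,2,3
1,0,1,3,2
0,1,3,2,1
2,0,3,1,1
gen 8: 0,1,1,3,0
3,1,3,1,3
1,2,2,2,1
2,1,3,1,0
0,1,3,3,2
2,0,3,1,1
gen 9: 1,1,1,3,0
0,2,3,1,3
2,2,2,2,1
2,1,3,1,0
0,1,3,3,2
2,0,3,1,1
gen 10: 1,1,1,3,0
1,2,3,1,3
2,2,2,2,1
2,1,3,1,0
0,1,3,3,2
2,0,3,1,1
gen 11: 1,1,1,3,0
2,2,3,1,3
2,2,2,2,1
2,1,3,1,0
0,1,3,3,2
2,0,3,1,1
gen 12: 1,1,1,3,0
3,2,3,1,3
2,2,2,2,1
2,1,3,1,0
0,1,3,3,2
2,0,3,1,1
gen 13: 2,1,1,3,0
0,3,3,1,3
3,2,2,2,1
2,1,3,1,0
0,1,3,3,2
2,0,3,1,1
gen 14: 2,1,1,3,0
1,3,3,1,3
3,2,2,2,1
2,1,3,1,0
0,1,3,3,2
2,0,3,1,1
gen 15: 2,1,1,3,0
2,3,3,1,3
3,2,2,2,1
2,1,3,1,0
0,1,3,3,2
2,0,3,1,1

52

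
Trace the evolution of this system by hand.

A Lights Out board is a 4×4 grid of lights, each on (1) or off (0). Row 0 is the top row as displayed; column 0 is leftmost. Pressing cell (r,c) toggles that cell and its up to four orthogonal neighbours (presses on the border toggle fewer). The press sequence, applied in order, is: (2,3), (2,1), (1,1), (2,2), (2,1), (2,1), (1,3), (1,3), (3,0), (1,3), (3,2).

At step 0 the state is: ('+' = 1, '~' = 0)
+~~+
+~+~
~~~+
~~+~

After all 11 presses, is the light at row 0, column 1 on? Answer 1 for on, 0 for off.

1

step 0: +~~+
+~+~
~~~+
~~+~
step 1: +~~+
+~++
~~+~
~~++
step 2: +~~+
++++
++~~
~+++
step 3: ++~+
~~~+
+~~~
~+++
step 4: ++~+
~~++
++++
~+~+
step 5: ++~+
~+++
~~~+
~~~+
step 6: ++~+
~~++
++++
~+~+
step 7: ++~~
~~~~
+++~
~+~+
step 8: ++~+
~~++
++++
~+~+
step 9: ++~+
~~++
~+++
+~~+
step 10: ++~~
~~~~
~++~
+~~+
step 11: ++~~
~~~~
~+~~
+++~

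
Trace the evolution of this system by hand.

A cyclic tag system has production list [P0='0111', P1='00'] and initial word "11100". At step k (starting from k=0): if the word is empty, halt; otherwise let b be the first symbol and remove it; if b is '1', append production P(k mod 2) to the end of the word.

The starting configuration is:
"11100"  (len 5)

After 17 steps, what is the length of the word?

22

[0] "11100"  (len 5)
[1] "11000111"  (len 8)
[2] "100011100"  (len 9)
[3] "000111000111"  (len 12)
[4] "00111000111"  (len 11)
[5] "0111000111"  (len 10)
[6] "111000111"  (len 9)
[7] "110001110111"  (len 12)
[8] "1000111011100"  (len 13)
[9] "0001110111000111"  (len 16)
[10] "001110111000111"  (len 15)
[11] "01110111000111"  (len 14)
[12] "1110111000111"  (len 13)
[13] "1101110001110111"  (len 16)
[14] "10111000111011100"  (len 17)
[15] "01110001110111000111"  (len 20)
[16] "1110001110111000111"  (len 19)
[17] "1100011101110001110111"  (len 22)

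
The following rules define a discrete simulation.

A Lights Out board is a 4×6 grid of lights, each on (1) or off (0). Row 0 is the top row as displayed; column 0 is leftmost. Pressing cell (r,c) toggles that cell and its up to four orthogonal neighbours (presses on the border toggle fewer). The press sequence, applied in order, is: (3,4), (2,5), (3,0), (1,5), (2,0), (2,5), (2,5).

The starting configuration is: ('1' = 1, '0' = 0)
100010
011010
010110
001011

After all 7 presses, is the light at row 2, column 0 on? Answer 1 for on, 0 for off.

[0] 100010
011010
010110
001011
[1] 100010
011010
010100
001100
[2] 100010
011011
010111
001101
[3] 100010
011011
110111
111101
[4] 100011
011000
110110
111101
[5] 100011
111000
000110
011101
[6] 100011
111001
000101
011100
[7] 100011
111000
000110
011101

0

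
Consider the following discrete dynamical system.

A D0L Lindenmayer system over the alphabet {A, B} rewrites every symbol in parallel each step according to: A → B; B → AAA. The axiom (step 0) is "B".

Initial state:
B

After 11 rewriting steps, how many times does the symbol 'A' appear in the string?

729

k=0  B
k=1  AAA
k=2  BBB
k=3  AAAAAAAAA
k=4  BBBBBBBBB
k=5  AAAAAAAAAAAAAAAAAAAAAAAAAAA
k=6  BBBBBBBBBBBBBBBBBBBBBBBBBBB
k=7  AAAAAAAAAAAAAAAAAAAAAAAAAAAAAAAAAAAAAAAAAAAAAAAAAAAAAAAAAAAAAAAAAAAAAAAAAAAAAAAAA
k=8  BBBBBBBBBBBBBBBBBBBBBBBBBBBBBBBBBBBBBBBBBBBBBBBBBBBBBBBBBBBBBBBBBBBBBBBBBBBBBBBBB
k=9  AAAAAAAAAAAAAAAAAAAAAAAAAAAAAAAAAAAAAAAAAAAAAAAAAAAAAAAAAA…AAAAAAAAAAAAAAAAAAAAAAAAAAAAAAAAAAAAAAAAAAAAAAAAAAAAAAAAAA  (len 243)
k=10  BBBBBBBBBBBBBBBBBBBBBBBBBBBBBBBBBBBBBBBBBBBBBBBBBBBBBBBBBB…BBBBBBBBBBBBBBBBBBBBBBBBBBBBBBBBBBBBBBBBBBBBBBBBBBBBBBBBBB  (len 243)
k=11  AAAAAAAAAAAAAAAAAAAAAAAAAAAAAAAAAAAAAAAAAAAAAAAAAAAAAAAAAA…AAAAAAAAAAAAAAAAAAAAAAAAAAAAAAAAAAAAAAAAAAAAAAAAAAAAAAAAAA  (len 729)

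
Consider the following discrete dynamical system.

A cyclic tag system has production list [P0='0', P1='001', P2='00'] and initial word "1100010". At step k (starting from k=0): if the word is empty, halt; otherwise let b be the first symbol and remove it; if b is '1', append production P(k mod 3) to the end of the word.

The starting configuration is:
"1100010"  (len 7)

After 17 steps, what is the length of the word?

[0] "1100010"  (len 7)
[1] "1000100"  (len 7)
[2] "000100001"  (len 9)
[3] "00100001"  (len 8)
[4] "0100001"  (len 7)
[5] "100001"  (len 6)
[6] "0000100"  (len 7)
[7] "000100"  (len 6)
[8] "00100"  (len 5)
[9] "0100"  (len 4)
[10] "100"  (len 3)
[11] "00001"  (len 5)
[12] "0001"  (len 4)
[13] "001"  (len 3)
[14] "01"  (len 2)
[15] "1"  (len 1)
[16] "0"  (len 1)
[17] (halted — word empty)

0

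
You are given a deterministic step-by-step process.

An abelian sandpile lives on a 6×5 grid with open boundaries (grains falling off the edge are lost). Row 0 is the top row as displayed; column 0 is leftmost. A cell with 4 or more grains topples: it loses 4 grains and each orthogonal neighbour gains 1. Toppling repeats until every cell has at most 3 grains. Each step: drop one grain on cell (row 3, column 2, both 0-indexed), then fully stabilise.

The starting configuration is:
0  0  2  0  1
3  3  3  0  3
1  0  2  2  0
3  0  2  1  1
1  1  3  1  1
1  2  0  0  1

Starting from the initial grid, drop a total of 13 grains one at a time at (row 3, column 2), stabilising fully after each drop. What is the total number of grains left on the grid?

48

step 0: 0  0  2  0  1
3  3  3  0  3
1  0  2  2  0
3  0  2  1  1
1  1  3  1  1
1  2  0  0  1
step 1: 0  0  2  0  1
3  3  3  0  3
1  0  2  2  0
3  0  3  1  1
1  1  3  1  1
1  2  0  0  1
step 2: 0  0  2  0  1
3  3  3  0  3
1  0  3  2  0
3  1  1  2  1
1  2  0  2  1
1  2  1  0  1
step 3: 0  0  2  0  1
3  3  3  0  3
1  0  3  2  0
3  1  2  2  1
1  2  0  2  1
1  2  1  0  1
step 4: 0  0  2  0  1
3  3  3  0  3
1  0  3  2  0
3  1  3  2  1
1  2  0  2  1
1  2  1  0  1
step 5: 1  1  3  0  1
0  1  1  1  3
2  2  1  3  0
3  2  1  3  1
1  2  1  2  1
1  2  1  0  1
step 6: 1  1  3  0  1
0  1  1  1  3
2  2  1  3  0
3  2  2  3  1
1  2  1  2  1
1  2  1  0  1
step 7: 1  1  3  0  1
0  1  1  1  3
2  2  1  3  0
3  2  3  3  1
1  2  1  2  1
1  2  1  0  1
step 8: 1  1  3  0  1
0  1  1  2  3
2  2  3  0  1
3  3  1  1  2
1  2  2  3  1
1  2  1  0  1
step 9: 1  1  3  0  1
0  1  1  2  3
2  2  3  0  1
3  3  2  1  2
1  2  2  3  1
1  2  1  0  1
step 10: 1  1  3  0  1
0  1  1  2  3
2  2  3  0  1
3  3  3  1  2
1  2  2  3  1
1  2  1  0  1
step 11: 1  1  3  0  1
1  2  2  2  3
0  1  1  1  1
1  2  2  2  2
2  3  3  3  1
1  2  1  0  1
step 12: 1  1  3  0  1
1  2  2  2  3
0  1  1  1  1
1  2  3  2  2
2  3  3  3  1
1  2  1  0  1
step 13: 1  1  3  0  1
1  2  2  2  3
0  2  2  2  1
2  0  3  0  3
3  1  2  1  2
1  3  2  1  1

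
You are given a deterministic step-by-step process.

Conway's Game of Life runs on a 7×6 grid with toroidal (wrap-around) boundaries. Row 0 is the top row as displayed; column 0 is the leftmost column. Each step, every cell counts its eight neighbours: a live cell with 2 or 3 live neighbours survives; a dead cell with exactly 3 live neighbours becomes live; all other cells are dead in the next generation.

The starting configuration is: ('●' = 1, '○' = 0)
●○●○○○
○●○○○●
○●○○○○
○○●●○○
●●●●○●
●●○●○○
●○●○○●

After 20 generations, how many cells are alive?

[0] ●○●○○○
○●○○○●
○●○○○○
○○●●○○
●●●●○●
●●○●○○
●○●○○●
[1] ○○●○○○
○●●○○○
●●○○○○
○○○●●○
○○○○○●
○○○●○○
○○●●○●
[2] ○○○○○○
●○●○○○
●●○●○○
●○○○●●
○○○●○○
○○●●○○
○○●●●○
[3] ○●●○○○
●○●○○○
○○●●●○
●●●●●●
○○●●○●
○○○○○○
○○●○●○
[4] ○○●○○○
○○○○○○
○○○○○○
●○○○○○
○○○○○●
○○●○●○
○●●●○○
[5] ○●●●○○
○○○○○○
○○○○○○
○○○○○○
○○○○○●
○●●○●○
○●○○○○
[6] ○●●○○○
○○●○○○
○○○○○○
○○○○○○
○○○○○○
●●●○○○
●○○○○○
[7] ○●●○○○
○●●○○○
○○○○○○
○○○○○○
○●○○○○
●●○○○○
●○○○○○
[8] ●○●○○○
○●●○○○
○○○○○○
○○○○○○
●●○○○○
●●○○○○
●○●○○○
[9] ●○●●○○
○●●○○○
○○○○○○
○○○○○○
●●○○○○
○○●○○●
●○●○○●
[10] ●○○●○●
○●●●○○
○○○○○○
○○○○○○
●●○○○○
○○●○○●
●○●○●●
[11] ○○○○○○
●●●●●○
○○●○○○
○○○○○○
●●○○○○
○○●●●○
○○●○○○
[12] ○○○○○○
○●●●○○
○○●○○○
○●○○○○
○●●●○○
○○●●○○
○○●○○○
[13] ○●○●○○
○●●●○○
○○○●○○
○●○●○○
○●○●○○
○○○○○○
○○●●○○
[14] ○●○○●○
○●○●●○
○●○●●○
○○○●●○
○○○○○○
○○○●○○
○○●●○○
[15] ○●○○●○
●●○○○●
○○○○○●
○○●●●○
○○○●●○
○○●●○○
○○●●●○
[16] ○●○○●○
○●○○●●
○●●●○●
○○●○○●
○○○○○○
○○○○○○
○●○○●○
[17] ○●●●●○
○●○○○●
○●○●○●
●●●●●○
○○○○○○
○○○○○○
○○○○○○
[18] ●●●●●○
○●○○○●
○○○●○●
●●○●●●
○●●●○○
○○○○○○
○○●●○○
[19] ●○○○●●
○●○○○●
○●○●○○
○●○○○●
○●○●○●
○●○○○○
○○○○●○
[20] ●○○○●○
○●●○○●
○●○○●○
○●○○○○
○●○○●○
●○●○●○
●○○○●○

15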